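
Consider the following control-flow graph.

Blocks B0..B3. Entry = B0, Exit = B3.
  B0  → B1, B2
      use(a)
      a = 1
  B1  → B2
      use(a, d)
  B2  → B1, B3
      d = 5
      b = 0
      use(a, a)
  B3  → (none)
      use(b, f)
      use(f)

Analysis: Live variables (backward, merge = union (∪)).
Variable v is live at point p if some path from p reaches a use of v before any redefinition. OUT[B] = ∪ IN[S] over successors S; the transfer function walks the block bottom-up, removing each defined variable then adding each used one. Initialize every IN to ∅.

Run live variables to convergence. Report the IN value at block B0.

Answer: {a, d, f}

Trace:
Per-block solution:
  B0:  IN={a, d, f}  OUT={a, d, f}
  B1:  IN={a, d, f}  OUT={a, f}
  B2:  IN={a, f}  OUT={a, b, d, f}
  B3:  IN={b, f}  OUT={}

Merge at B0: OUT[B0] = IN[B1] ⊔ IN[B2] = {a, d, f}
Applying B0's transfer function to that OUT value gives IN[B0] (row B0 above).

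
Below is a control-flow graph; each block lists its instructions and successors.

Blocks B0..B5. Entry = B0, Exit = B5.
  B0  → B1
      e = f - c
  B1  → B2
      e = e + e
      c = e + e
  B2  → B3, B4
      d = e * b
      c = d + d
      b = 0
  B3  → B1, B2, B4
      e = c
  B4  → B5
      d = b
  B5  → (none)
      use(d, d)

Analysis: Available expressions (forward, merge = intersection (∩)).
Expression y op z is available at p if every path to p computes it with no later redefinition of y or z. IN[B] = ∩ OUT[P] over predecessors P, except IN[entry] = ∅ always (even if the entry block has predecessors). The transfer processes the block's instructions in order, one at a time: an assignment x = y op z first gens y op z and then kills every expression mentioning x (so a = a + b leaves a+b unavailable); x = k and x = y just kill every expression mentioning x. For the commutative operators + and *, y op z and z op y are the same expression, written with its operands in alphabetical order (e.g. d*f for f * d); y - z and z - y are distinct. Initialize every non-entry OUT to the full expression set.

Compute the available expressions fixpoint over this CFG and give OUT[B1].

Converged values:
  B0:   IN={}   OUT={f-c}
  B1:   IN={}   OUT={e+e}
  B2:   IN={}   OUT={d+d}
  B3:   IN={d+d}   OUT={d+d}
  B4:   IN={d+d}   OUT={}
  B5:   IN={}   OUT={}

Merge at B1: IN[B1] = OUT[B0] ∩ OUT[B3] = {}
Applying B1's transfer function to that IN value gives OUT[B1] (row B1 above).

Answer: {e+e}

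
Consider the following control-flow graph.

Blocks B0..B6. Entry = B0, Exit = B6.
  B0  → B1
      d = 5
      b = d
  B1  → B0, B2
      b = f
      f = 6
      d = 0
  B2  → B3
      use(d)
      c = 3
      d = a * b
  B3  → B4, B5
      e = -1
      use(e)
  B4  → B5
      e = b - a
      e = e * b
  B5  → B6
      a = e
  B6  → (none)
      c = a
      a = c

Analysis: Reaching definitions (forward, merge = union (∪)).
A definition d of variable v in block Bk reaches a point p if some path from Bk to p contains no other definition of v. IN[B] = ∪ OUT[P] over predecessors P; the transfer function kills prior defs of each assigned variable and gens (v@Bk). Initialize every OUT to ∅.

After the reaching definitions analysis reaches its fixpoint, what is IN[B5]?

Answer: {b@B1, c@B2, d@B2, e@B3, e@B4, f@B1}

Trace:
Converged values:
  B0: | IN={b@B1, d@B1, f@B1} | OUT={b@B0, d@B0, f@B1}
  B1: | IN={b@B0, d@B0, f@B1} | OUT={b@B1, d@B1, f@B1}
  B2: | IN={b@B1, d@B1, f@B1} | OUT={b@B1, c@B2, d@B2, f@B1}
  B3: | IN={b@B1, c@B2, d@B2, f@B1} | OUT={b@B1, c@B2, d@B2, e@B3, f@B1}
  B4: | IN={b@B1, c@B2, d@B2, e@B3, f@B1} | OUT={b@B1, c@B2, d@B2, e@B4, f@B1}
  B5: | IN={b@B1, c@B2, d@B2, e@B3, e@B4, f@B1} | OUT={a@B5, b@B1, c@B2, d@B2, e@B3, e@B4, f@B1}
  B6: | IN={a@B5, b@B1, c@B2, d@B2, e@B3, e@B4, f@B1} | OUT={a@B6, b@B1, c@B6, d@B2, e@B3, e@B4, f@B1}

Merge at B5: IN[B5] = OUT[B3] ⊔ OUT[B4] = {b@B1, c@B2, d@B2, e@B3, e@B4, f@B1}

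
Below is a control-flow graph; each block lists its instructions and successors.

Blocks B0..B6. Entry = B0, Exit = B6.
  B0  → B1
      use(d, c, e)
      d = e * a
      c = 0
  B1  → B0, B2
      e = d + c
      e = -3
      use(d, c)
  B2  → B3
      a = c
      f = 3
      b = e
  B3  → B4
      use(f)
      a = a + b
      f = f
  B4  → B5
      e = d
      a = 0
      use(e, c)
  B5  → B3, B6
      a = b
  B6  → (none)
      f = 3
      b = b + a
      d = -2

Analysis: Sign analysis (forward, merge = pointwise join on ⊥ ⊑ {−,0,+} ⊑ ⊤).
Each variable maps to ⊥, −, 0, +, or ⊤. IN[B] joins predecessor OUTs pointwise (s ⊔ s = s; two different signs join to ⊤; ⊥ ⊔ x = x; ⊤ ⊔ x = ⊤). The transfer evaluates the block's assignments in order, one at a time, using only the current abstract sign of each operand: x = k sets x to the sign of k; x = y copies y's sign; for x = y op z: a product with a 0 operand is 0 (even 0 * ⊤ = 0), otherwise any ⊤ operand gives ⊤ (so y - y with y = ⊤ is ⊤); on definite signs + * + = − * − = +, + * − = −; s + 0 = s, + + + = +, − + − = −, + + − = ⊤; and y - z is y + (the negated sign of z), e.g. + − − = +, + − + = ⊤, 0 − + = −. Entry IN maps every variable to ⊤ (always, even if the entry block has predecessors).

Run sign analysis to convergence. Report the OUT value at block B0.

Answer: {a: ⊤, b: ⊤, c: 0, d: ⊤, e: ⊤, f: ⊤}

Derivation:
Converged values:
  B0:   IN=(all ⊤)   OUT={c:0; rest ⊤}
  B1:   IN={c:0; rest ⊤}   OUT={c:0, e:-; rest ⊤}
  B2:   IN={c:0, e:-; rest ⊤}   OUT={a:0, b:-, c:0, e:-, f:+; rest ⊤}
  B3:   IN={b:-, c:0, f:+; rest ⊤}   OUT={b:-, c:0, f:+; rest ⊤}
  B4:   IN={b:-, c:0, f:+; rest ⊤}   OUT={a:0, b:-, c:0, f:+; rest ⊤}
  B5:   IN={a:0, b:-, c:0, f:+; rest ⊤}   OUT={a:-, b:-, c:0, f:+; rest ⊤}
  B6:   IN={a:-, b:-, c:0, f:+; rest ⊤}   OUT={a:-, b:-, c:0, d:-, f:+; rest ⊤}

Merge at B0 (entry node, so the boundary value (all ⊤) is joined with the incoming edge(s)): IN[B0] = (all ⊤) ⊔ OUT[B1] = {a: ⊤, b: ⊤, c: ⊤, d: ⊤, e: ⊤, f: ⊤}
Applying B0's transfer function to that IN value gives OUT[B0] (row B0 above).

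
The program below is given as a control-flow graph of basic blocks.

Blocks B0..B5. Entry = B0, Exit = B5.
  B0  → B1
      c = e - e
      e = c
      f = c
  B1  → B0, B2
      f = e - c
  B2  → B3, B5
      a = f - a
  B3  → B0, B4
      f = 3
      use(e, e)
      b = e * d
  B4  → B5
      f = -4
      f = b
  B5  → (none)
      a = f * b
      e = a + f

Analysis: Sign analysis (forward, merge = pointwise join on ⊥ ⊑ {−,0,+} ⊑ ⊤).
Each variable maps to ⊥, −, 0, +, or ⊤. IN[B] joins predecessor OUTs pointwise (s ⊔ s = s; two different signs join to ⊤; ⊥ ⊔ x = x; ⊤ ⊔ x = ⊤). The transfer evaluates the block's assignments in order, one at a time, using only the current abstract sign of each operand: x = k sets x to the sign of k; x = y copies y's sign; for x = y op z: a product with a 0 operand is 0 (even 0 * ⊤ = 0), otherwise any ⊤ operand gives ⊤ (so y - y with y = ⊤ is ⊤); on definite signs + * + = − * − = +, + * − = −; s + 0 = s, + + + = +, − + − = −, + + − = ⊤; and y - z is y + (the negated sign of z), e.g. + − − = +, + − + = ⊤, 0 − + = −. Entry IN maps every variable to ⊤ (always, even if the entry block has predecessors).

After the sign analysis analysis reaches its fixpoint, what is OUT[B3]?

Fixpoint table:
  B0:  IN=(all ⊤)  OUT=(all ⊤)
  B1:  IN=(all ⊤)  OUT=(all ⊤)
  B2:  IN=(all ⊤)  OUT=(all ⊤)
  B3:  IN=(all ⊤)  OUT={f:+; rest ⊤}
  B4:  IN={f:+; rest ⊤}  OUT=(all ⊤)
  B5:  IN=(all ⊤)  OUT=(all ⊤)

Merge at B3: IN[B3] = OUT[B2] = {a: ⊤, b: ⊤, c: ⊤, d: ⊤, e: ⊤, f: ⊤}
Applying B3's transfer function to that IN value gives OUT[B3] (row B3 above).

Answer: {a: ⊤, b: ⊤, c: ⊤, d: ⊤, e: ⊤, f: +}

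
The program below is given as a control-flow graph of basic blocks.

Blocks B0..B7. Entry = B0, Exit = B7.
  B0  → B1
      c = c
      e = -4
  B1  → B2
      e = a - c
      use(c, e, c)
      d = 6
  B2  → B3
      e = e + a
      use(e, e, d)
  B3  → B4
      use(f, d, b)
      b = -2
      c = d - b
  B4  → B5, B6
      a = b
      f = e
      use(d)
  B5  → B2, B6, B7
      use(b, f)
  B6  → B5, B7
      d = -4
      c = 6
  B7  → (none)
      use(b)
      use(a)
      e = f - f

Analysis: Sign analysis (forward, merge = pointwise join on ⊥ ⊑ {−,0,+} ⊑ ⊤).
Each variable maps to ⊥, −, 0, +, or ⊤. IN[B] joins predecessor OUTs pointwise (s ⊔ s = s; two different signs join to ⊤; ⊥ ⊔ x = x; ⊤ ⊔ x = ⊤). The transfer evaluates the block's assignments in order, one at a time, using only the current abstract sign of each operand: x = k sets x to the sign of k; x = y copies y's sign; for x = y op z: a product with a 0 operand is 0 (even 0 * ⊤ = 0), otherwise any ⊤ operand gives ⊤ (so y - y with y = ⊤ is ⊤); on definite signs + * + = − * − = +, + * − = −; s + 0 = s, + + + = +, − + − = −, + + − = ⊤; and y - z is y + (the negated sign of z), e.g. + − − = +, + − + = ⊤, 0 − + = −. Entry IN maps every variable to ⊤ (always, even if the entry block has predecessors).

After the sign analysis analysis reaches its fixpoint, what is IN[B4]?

Answer: {a: ⊤, b: -, c: ⊤, d: ⊤, e: ⊤, f: ⊤}

Trace:
Converged values:
  B0:   IN=(all ⊤)   OUT={e:-; rest ⊤}
  B1:   IN={e:-; rest ⊤}   OUT={d:+; rest ⊤}
  B2:   IN=(all ⊤)   OUT=(all ⊤)
  B3:   IN=(all ⊤)   OUT={b:-; rest ⊤}
  B4:   IN={b:-; rest ⊤}   OUT={a:-, b:-; rest ⊤}
  B5:   IN={a:-, b:-; rest ⊤}   OUT={a:-, b:-; rest ⊤}
  B6:   IN={a:-, b:-; rest ⊤}   OUT={a:-, b:-, c:+, d:-; rest ⊤}
  B7:   IN={a:-, b:-; rest ⊤}   OUT={a:-, b:-; rest ⊤}

Merge at B4: IN[B4] = OUT[B3] = {a: ⊤, b: -, c: ⊤, d: ⊤, e: ⊤, f: ⊤}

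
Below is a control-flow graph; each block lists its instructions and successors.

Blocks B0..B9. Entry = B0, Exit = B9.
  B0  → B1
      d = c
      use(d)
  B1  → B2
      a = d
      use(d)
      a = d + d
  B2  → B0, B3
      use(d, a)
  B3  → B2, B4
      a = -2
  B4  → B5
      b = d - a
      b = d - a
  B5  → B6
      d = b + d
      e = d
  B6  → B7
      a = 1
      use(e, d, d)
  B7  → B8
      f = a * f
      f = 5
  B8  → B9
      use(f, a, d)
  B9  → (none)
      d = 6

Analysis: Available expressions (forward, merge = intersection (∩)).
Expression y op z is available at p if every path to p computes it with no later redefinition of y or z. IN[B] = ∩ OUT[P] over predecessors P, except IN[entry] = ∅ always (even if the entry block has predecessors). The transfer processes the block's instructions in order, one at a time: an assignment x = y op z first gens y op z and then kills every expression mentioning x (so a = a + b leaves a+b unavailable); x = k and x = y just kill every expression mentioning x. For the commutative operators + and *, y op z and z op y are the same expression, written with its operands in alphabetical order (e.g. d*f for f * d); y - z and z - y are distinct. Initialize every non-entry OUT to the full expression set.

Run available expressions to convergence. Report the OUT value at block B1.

Per-block solution:
  B0:   IN={}   OUT={}
  B1:   IN={}   OUT={d+d}
  B2:   IN={d+d}   OUT={d+d}
  B3:   IN={d+d}   OUT={d+d}
  B4:   IN={d+d}   OUT={d+d, d-a}
  B5:   IN={d+d, d-a}   OUT={}
  B6:   IN={}   OUT={}
  B7:   IN={}   OUT={}
  B8:   IN={}   OUT={}
  B9:   IN={}   OUT={}

Merge at B1: IN[B1] = OUT[B0] = {}
Applying B1's transfer function to that IN value gives OUT[B1] (row B1 above).

Answer: {d+d}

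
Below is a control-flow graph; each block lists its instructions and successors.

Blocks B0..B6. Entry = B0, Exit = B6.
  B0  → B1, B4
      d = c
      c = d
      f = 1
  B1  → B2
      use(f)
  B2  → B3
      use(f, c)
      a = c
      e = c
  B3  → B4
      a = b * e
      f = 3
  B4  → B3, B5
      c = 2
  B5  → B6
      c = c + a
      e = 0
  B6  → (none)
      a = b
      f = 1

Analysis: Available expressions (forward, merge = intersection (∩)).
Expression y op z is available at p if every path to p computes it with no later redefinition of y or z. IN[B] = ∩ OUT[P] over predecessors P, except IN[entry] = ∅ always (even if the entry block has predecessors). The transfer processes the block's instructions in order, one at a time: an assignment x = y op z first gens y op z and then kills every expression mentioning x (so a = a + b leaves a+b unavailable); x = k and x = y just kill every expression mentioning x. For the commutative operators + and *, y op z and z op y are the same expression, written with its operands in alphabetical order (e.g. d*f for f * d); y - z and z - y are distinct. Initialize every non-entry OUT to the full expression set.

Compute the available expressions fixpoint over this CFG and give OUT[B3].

Converged values:
  B0:  IN={}  OUT={}
  B1:  IN={}  OUT={}
  B2:  IN={}  OUT={}
  B3:  IN={}  OUT={b*e}
  B4:  IN={}  OUT={}
  B5:  IN={}  OUT={}
  B6:  IN={}  OUT={}

Merge at B3: IN[B3] = OUT[B2] ∩ OUT[B4] = {}
Applying B3's transfer function to that IN value gives OUT[B3] (row B3 above).

Answer: {b*e}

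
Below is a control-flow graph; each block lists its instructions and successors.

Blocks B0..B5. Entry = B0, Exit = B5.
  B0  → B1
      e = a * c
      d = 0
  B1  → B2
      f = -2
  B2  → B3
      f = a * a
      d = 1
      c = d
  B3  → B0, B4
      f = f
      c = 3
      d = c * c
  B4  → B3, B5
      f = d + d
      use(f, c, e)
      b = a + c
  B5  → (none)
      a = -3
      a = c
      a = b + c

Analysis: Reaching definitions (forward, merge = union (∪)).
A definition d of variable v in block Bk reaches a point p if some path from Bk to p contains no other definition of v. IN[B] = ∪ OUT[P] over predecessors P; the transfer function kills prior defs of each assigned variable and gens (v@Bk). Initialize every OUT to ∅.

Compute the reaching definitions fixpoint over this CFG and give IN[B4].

Fixpoint table:
  B0:  IN={b@B4, c@B3, d@B3, e@B0, f@B3}  OUT={b@B4, c@B3, d@B0, e@B0, f@B3}
  B1:  IN={b@B4, c@B3, d@B0, e@B0, f@B3}  OUT={b@B4, c@B3, d@B0, e@B0, f@B1}
  B2:  IN={b@B4, c@B3, d@B0, e@B0, f@B1}  OUT={b@B4, c@B2, d@B2, e@B0, f@B2}
  B3:  IN={b@B4, c@B2, c@B3, d@B2, d@B3, e@B0, f@B2, f@B4}  OUT={b@B4, c@B3, d@B3, e@B0, f@B3}
  B4:  IN={b@B4, c@B3, d@B3, e@B0, f@B3}  OUT={b@B4, c@B3, d@B3, e@B0, f@B4}
  B5:  IN={b@B4, c@B3, d@B3, e@B0, f@B4}  OUT={a@B5, b@B4, c@B3, d@B3, e@B0, f@B4}

Merge at B4: IN[B4] = OUT[B3] = {b@B4, c@B3, d@B3, e@B0, f@B3}

Answer: {b@B4, c@B3, d@B3, e@B0, f@B3}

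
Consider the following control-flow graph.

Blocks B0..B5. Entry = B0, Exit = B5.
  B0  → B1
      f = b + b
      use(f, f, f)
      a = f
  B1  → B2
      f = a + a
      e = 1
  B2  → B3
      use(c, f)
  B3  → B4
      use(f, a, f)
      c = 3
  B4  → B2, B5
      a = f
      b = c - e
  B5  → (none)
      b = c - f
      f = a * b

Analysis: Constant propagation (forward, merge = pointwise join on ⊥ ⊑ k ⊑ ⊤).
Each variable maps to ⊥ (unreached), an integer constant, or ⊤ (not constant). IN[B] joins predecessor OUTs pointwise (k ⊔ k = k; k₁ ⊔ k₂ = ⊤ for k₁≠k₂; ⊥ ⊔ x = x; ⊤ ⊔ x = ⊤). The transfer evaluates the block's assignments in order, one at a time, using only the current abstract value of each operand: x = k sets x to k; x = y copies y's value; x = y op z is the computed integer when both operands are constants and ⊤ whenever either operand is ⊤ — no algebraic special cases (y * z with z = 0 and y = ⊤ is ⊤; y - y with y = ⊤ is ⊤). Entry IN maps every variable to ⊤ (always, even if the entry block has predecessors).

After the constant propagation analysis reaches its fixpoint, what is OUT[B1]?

Per-block solution:
  B0:  IN=(all ⊤)  OUT=(all ⊤)
  B1:  IN=(all ⊤)  OUT={e:1; rest ⊤}
  B2:  IN={e:1; rest ⊤}  OUT={e:1; rest ⊤}
  B3:  IN={e:1; rest ⊤}  OUT={c:3, e:1; rest ⊤}
  B4:  IN={c:3, e:1; rest ⊤}  OUT={b:2, c:3, e:1; rest ⊤}
  B5:  IN={b:2, c:3, e:1; rest ⊤}  OUT={c:3, e:1; rest ⊤}

Merge at B1: IN[B1] = OUT[B0] = {a: ⊤, b: ⊤, c: ⊤, d: ⊤, e: ⊤, f: ⊤}
Applying B1's transfer function to that IN value gives OUT[B1] (row B1 above).

Answer: {a: ⊤, b: ⊤, c: ⊤, d: ⊤, e: 1, f: ⊤}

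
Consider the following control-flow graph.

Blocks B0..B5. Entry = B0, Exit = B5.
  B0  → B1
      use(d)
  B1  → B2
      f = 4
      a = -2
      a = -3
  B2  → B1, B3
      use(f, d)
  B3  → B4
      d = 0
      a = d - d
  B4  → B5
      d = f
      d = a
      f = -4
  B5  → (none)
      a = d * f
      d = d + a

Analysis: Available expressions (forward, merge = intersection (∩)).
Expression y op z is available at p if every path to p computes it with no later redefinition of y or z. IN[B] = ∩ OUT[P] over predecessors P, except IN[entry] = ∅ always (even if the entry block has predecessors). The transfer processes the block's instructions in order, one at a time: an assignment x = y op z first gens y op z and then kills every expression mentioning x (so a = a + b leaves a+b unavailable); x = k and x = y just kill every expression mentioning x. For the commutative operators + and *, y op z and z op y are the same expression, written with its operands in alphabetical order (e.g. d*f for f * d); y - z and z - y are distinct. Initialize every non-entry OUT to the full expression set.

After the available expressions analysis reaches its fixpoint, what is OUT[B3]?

Answer: {d-d}

Trace:
Converged values:
  B0: | IN={} | OUT={}
  B1: | IN={} | OUT={}
  B2: | IN={} | OUT={}
  B3: | IN={} | OUT={d-d}
  B4: | IN={d-d} | OUT={}
  B5: | IN={} | OUT={}

Merge at B3: IN[B3] = OUT[B2] = {}
Applying B3's transfer function to that IN value gives OUT[B3] (row B3 above).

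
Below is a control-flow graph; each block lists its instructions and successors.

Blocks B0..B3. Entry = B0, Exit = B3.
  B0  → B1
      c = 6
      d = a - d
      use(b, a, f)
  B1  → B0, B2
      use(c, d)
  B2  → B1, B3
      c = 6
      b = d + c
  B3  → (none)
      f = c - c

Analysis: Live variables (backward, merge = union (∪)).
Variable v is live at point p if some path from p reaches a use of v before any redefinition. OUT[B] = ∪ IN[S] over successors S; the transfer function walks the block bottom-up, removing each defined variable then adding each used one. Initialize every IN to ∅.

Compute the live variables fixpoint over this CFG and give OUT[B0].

Answer: {a, b, c, d, f}

Working:
Fixpoint table:
  B0:   IN={a, b, d, f}   OUT={a, b, c, d, f}
  B1:   IN={a, b, c, d, f}   OUT={a, b, d, f}
  B2:   IN={a, d, f}   OUT={a, b, c, d, f}
  B3:   IN={c}   OUT={}

Merge at B0: OUT[B0] = IN[B1] = {a, b, c, d, f}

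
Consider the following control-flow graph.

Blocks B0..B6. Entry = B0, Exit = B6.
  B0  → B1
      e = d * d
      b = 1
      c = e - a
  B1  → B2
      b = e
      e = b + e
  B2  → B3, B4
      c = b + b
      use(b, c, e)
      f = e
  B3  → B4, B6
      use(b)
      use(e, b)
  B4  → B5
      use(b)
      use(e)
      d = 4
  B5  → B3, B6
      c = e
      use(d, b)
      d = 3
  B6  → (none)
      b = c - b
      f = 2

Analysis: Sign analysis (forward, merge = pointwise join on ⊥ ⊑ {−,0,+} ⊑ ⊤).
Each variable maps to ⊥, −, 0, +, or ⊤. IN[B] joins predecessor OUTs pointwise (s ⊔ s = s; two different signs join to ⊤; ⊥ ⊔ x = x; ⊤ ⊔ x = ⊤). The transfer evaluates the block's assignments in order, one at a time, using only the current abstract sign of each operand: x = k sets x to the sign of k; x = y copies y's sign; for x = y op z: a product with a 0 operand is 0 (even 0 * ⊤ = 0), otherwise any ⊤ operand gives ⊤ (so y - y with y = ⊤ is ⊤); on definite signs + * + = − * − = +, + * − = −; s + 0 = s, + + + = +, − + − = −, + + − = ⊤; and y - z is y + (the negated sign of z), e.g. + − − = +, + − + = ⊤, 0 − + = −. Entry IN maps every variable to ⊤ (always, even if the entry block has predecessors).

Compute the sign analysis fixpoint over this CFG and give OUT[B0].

Answer: {a: ⊤, b: +, c: ⊤, d: ⊤, e: ⊤, f: ⊤}

Derivation:
Per-block solution:
  B0:  IN=(all ⊤)  OUT={b:+; rest ⊤}
  B1:  IN={b:+; rest ⊤}  OUT=(all ⊤)
  B2:  IN=(all ⊤)  OUT=(all ⊤)
  B3:  IN=(all ⊤)  OUT=(all ⊤)
  B4:  IN=(all ⊤)  OUT={d:+; rest ⊤}
  B5:  IN={d:+; rest ⊤}  OUT={d:+; rest ⊤}
  B6:  IN=(all ⊤)  OUT={f:+; rest ⊤}

B0 is the boundary node: IN[B0] = {a: ⊤, b: ⊤, c: ⊤, d: ⊤, e: ⊤, f: ⊤}
Applying B0's transfer function to that IN value gives OUT[B0] (row B0 above).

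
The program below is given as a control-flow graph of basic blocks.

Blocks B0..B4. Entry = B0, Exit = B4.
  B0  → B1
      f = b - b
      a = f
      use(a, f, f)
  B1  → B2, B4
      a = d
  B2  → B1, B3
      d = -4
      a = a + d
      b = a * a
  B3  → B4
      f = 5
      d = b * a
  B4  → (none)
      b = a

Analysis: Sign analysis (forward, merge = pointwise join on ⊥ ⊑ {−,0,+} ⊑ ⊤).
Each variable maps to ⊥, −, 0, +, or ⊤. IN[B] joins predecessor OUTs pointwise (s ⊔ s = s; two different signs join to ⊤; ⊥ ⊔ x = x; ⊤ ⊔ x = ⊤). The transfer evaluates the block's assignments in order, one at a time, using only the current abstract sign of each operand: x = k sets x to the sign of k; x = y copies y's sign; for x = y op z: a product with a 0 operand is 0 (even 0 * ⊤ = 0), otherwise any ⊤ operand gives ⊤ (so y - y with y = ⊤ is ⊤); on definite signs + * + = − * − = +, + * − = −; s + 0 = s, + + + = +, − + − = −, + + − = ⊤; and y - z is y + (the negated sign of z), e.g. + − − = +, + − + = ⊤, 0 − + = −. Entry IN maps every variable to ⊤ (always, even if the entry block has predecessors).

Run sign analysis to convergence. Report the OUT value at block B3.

Converged values:
  B0: | IN=(all ⊤) | OUT=(all ⊤)
  B1: | IN=(all ⊤) | OUT=(all ⊤)
  B2: | IN=(all ⊤) | OUT={d:-; rest ⊤}
  B3: | IN={d:-; rest ⊤} | OUT={f:+; rest ⊤}
  B4: | IN=(all ⊤) | OUT=(all ⊤)

Merge at B3: IN[B3] = OUT[B2] = {a: ⊤, b: ⊤, c: ⊤, d: -, e: ⊤, f: ⊤}
Applying B3's transfer function to that IN value gives OUT[B3] (row B3 above).

Answer: {a: ⊤, b: ⊤, c: ⊤, d: ⊤, e: ⊤, f: +}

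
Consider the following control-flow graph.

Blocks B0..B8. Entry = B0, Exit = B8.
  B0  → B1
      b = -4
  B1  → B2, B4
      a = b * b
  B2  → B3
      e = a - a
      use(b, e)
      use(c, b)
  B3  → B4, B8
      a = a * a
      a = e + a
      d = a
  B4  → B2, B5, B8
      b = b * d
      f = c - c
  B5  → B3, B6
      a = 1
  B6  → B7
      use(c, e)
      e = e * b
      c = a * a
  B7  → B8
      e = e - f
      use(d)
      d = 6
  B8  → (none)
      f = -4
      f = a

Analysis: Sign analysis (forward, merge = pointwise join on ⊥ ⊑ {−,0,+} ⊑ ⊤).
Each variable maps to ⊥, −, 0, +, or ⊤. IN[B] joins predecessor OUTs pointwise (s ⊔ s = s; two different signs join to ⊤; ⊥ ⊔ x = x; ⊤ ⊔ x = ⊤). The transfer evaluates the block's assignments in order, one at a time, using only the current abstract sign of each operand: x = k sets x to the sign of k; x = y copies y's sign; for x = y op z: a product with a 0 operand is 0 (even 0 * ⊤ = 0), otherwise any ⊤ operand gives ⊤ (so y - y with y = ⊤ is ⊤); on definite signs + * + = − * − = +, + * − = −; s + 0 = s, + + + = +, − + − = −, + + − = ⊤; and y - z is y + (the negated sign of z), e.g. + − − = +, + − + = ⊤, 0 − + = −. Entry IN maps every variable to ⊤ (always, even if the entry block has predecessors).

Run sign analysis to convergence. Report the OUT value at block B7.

Answer: {a: +, b: ⊤, c: +, d: +, e: ⊤, f: ⊤}

Working:
Converged values:
  B0: | IN=(all ⊤) | OUT={b:-; rest ⊤}
  B1: | IN={b:-; rest ⊤} | OUT={a:+, b:-; rest ⊤}
  B2: | IN=(all ⊤) | OUT=(all ⊤)
  B3: | IN=(all ⊤) | OUT=(all ⊤)
  B4: | IN=(all ⊤) | OUT=(all ⊤)
  B5: | IN=(all ⊤) | OUT={a:+; rest ⊤}
  B6: | IN={a:+; rest ⊤} | OUT={a:+, c:+; rest ⊤}
  B7: | IN={a:+, c:+; rest ⊤} | OUT={a:+, c:+, d:+; rest ⊤}
  B8: | IN=(all ⊤) | OUT=(all ⊤)

Merge at B7: IN[B7] = OUT[B6] = {a: +, b: ⊤, c: +, d: ⊤, e: ⊤, f: ⊤}
Applying B7's transfer function to that IN value gives OUT[B7] (row B7 above).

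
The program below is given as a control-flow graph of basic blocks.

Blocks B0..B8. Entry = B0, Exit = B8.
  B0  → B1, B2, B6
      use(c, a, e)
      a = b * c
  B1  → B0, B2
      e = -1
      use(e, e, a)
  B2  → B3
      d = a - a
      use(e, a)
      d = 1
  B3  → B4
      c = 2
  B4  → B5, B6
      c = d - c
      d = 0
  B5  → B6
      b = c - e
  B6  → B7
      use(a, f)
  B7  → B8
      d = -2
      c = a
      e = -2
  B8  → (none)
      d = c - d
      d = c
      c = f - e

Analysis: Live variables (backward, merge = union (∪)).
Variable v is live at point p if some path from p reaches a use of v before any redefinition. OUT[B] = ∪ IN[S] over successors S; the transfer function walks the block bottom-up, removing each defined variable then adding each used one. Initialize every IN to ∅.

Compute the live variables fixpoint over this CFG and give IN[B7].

Fixpoint table:
  B0: | IN={a, b, c, e, f} | OUT={a, b, c, e, f}
  B1: | IN={a, b, c, f} | OUT={a, b, c, e, f}
  B2: | IN={a, e, f} | OUT={a, d, e, f}
  B3: | IN={a, d, e, f} | OUT={a, c, d, e, f}
  B4: | IN={a, c, d, e, f} | OUT={a, c, e, f}
  B5: | IN={a, c, e, f} | OUT={a, f}
  B6: | IN={a, f} | OUT={a, f}
  B7: | IN={a, f} | OUT={c, d, e, f}
  B8: | IN={c, d, e, f} | OUT={}

Merge at B7: OUT[B7] = IN[B8] = {c, d, e, f}
Applying B7's transfer function to that OUT value gives IN[B7] (row B7 above).

Answer: {a, f}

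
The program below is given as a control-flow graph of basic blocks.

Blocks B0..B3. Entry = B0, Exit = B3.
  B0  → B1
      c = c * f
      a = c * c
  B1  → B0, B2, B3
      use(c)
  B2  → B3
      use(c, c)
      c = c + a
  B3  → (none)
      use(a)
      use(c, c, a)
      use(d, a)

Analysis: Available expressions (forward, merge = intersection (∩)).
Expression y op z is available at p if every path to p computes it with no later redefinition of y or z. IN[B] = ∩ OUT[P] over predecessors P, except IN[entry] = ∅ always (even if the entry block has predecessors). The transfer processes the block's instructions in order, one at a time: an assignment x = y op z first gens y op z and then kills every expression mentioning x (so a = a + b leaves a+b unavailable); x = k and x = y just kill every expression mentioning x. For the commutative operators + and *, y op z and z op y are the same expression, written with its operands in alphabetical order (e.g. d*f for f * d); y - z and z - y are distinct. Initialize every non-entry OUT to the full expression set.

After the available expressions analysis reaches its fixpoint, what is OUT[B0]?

Answer: {c*c}

Trace:
Fixpoint table:
  B0: | IN={} | OUT={c*c}
  B1: | IN={c*c} | OUT={c*c}
  B2: | IN={c*c} | OUT={}
  B3: | IN={} | OUT={}

Merge at B0 (entry node, so the boundary value {} is joined with the incoming edge(s)): IN[B0] = {} ∩ OUT[B1] = {}
Applying B0's transfer function to that IN value gives OUT[B0] (row B0 above).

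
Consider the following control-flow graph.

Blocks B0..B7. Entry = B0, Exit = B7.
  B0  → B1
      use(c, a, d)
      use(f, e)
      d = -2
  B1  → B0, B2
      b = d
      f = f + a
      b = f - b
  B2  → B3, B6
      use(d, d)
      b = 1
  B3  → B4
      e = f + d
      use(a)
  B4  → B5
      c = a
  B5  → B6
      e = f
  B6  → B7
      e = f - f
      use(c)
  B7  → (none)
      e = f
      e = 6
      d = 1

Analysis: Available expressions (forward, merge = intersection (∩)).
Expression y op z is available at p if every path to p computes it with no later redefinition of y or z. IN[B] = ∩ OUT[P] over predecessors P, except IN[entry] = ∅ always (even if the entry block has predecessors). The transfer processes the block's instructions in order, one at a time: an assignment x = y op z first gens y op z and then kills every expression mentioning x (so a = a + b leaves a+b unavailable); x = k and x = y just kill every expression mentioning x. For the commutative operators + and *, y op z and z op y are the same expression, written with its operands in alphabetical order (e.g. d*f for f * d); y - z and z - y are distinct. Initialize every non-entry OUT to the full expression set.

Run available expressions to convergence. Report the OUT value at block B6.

Converged values:
  B0: | IN={} | OUT={}
  B1: | IN={} | OUT={}
  B2: | IN={} | OUT={}
  B3: | IN={} | OUT={d+f}
  B4: | IN={d+f} | OUT={d+f}
  B5: | IN={d+f} | OUT={d+f}
  B6: | IN={} | OUT={f-f}
  B7: | IN={f-f} | OUT={f-f}

Merge at B6: IN[B6] = OUT[B2] ∩ OUT[B5] = {}
Applying B6's transfer function to that IN value gives OUT[B6] (row B6 above).

Answer: {f-f}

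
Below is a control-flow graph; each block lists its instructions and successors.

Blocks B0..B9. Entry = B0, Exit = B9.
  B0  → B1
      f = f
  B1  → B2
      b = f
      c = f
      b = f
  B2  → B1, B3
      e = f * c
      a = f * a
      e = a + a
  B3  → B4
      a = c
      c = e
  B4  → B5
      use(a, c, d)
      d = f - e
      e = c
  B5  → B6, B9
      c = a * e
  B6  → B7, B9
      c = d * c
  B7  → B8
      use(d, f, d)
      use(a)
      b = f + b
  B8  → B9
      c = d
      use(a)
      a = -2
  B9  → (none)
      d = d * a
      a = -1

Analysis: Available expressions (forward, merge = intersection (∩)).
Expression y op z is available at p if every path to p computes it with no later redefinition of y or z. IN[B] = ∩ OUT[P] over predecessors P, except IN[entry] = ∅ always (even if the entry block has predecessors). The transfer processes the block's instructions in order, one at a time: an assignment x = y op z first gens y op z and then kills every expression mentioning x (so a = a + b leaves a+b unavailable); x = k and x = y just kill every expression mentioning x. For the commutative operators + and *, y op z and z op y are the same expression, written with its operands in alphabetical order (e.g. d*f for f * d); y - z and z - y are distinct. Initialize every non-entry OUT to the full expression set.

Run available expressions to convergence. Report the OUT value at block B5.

Answer: {a*e}

Trace:
Converged values:
  B0: | IN={} | OUT={}
  B1: | IN={} | OUT={}
  B2: | IN={} | OUT={a+a, c*f}
  B3: | IN={a+a, c*f} | OUT={}
  B4: | IN={} | OUT={}
  B5: | IN={} | OUT={a*e}
  B6: | IN={a*e} | OUT={a*e}
  B7: | IN={a*e} | OUT={a*e}
  B8: | IN={a*e} | OUT={}
  B9: | IN={} | OUT={}

Merge at B5: IN[B5] = OUT[B4] = {}
Applying B5's transfer function to that IN value gives OUT[B5] (row B5 above).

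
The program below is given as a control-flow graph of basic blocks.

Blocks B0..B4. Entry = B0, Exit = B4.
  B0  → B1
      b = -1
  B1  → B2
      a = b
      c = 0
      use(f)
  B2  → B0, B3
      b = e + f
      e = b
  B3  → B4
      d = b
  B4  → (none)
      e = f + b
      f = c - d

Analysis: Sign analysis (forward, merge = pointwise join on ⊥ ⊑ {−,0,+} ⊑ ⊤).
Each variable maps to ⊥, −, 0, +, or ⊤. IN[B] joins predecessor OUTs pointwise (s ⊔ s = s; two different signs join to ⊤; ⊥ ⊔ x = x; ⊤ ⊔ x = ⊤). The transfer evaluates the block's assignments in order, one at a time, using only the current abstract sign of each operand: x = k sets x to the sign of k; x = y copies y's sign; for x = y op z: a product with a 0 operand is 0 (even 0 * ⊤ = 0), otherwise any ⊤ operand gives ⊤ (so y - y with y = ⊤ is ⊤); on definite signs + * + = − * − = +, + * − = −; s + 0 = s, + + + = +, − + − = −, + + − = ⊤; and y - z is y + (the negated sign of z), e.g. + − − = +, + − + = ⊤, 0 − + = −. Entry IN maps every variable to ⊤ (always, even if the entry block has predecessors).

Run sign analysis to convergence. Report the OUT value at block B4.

Answer: {a: -, b: ⊤, c: 0, d: ⊤, e: ⊤, f: ⊤}

Derivation:
Fixpoint table:
  B0:   IN=(all ⊤)   OUT={b:-; rest ⊤}
  B1:   IN={b:-; rest ⊤}   OUT={a:-, b:-, c:0; rest ⊤}
  B2:   IN={a:-, b:-, c:0; rest ⊤}   OUT={a:-, c:0; rest ⊤}
  B3:   IN={a:-, c:0; rest ⊤}   OUT={a:-, c:0; rest ⊤}
  B4:   IN={a:-, c:0; rest ⊤}   OUT={a:-, c:0; rest ⊤}

Merge at B4: IN[B4] = OUT[B3] = {a: -, b: ⊤, c: 0, d: ⊤, e: ⊤, f: ⊤}
Applying B4's transfer function to that IN value gives OUT[B4] (row B4 above).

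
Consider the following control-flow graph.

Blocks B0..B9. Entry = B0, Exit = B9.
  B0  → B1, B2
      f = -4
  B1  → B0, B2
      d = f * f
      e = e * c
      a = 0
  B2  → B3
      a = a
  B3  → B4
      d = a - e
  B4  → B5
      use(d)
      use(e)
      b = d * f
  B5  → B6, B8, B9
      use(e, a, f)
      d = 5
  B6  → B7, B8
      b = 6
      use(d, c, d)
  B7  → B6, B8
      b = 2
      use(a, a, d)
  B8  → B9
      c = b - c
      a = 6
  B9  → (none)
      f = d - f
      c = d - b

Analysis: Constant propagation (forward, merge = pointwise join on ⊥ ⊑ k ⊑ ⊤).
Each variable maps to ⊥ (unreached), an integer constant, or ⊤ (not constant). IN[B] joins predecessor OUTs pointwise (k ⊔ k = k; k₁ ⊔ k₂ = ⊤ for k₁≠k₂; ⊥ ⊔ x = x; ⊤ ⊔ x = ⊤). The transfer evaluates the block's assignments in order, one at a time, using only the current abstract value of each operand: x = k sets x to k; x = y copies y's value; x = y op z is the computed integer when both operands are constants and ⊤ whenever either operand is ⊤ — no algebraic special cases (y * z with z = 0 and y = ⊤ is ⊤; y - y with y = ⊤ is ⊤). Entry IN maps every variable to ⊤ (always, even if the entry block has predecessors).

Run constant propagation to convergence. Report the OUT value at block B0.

Per-block solution:
  B0: | IN=(all ⊤) | OUT={f:-4; rest ⊤}
  B1: | IN={f:-4; rest ⊤} | OUT={a:0, d:16, f:-4; rest ⊤}
  B2: | IN={f:-4; rest ⊤} | OUT={f:-4; rest ⊤}
  B3: | IN={f:-4; rest ⊤} | OUT={f:-4; rest ⊤}
  B4: | IN={f:-4; rest ⊤} | OUT={f:-4; rest ⊤}
  B5: | IN={f:-4; rest ⊤} | OUT={d:5, f:-4; rest ⊤}
  B6: | IN={d:5, f:-4; rest ⊤} | OUT={b:6, d:5, f:-4; rest ⊤}
  B7: | IN={b:6, d:5, f:-4; rest ⊤} | OUT={b:2, d:5, f:-4; rest ⊤}
  B8: | IN={d:5, f:-4; rest ⊤} | OUT={a:6, d:5, f:-4; rest ⊤}
  B9: | IN={d:5, f:-4; rest ⊤} | OUT={d:5, f:9; rest ⊤}

Merge at B0 (entry node, so the boundary value (all ⊤) is joined with the incoming edge(s)): IN[B0] = (all ⊤) ⊔ OUT[B1] = {a: ⊤, b: ⊤, c: ⊤, d: ⊤, e: ⊤, f: ⊤}
Applying B0's transfer function to that IN value gives OUT[B0] (row B0 above).

Answer: {a: ⊤, b: ⊤, c: ⊤, d: ⊤, e: ⊤, f: -4}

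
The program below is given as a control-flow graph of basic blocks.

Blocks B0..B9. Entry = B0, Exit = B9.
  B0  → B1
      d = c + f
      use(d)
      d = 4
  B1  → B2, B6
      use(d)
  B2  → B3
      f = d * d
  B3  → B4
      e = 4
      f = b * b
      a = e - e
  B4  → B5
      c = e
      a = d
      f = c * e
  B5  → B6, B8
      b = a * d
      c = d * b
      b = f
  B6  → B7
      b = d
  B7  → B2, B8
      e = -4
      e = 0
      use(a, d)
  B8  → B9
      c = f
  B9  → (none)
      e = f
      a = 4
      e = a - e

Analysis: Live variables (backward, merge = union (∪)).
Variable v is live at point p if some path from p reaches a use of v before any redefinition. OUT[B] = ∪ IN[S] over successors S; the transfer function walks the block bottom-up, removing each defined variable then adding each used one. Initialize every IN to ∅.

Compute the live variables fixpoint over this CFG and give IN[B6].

Fixpoint table:
  B0:   IN={a, b, c, f}   OUT={a, b, d, f}
  B1:   IN={a, b, d, f}   OUT={a, b, d, f}
  B2:   IN={b, d}   OUT={b, d}
  B3:   IN={b, d}   OUT={d, e}
  B4:   IN={d, e}   OUT={a, d, f}
  B5:   IN={a, d, f}   OUT={a, d, f}
  B6:   IN={a, d, f}   OUT={a, b, d, f}
  B7:   IN={a, b, d, f}   OUT={b, d, f}
  B8:   IN={f}   OUT={f}
  B9:   IN={f}   OUT={}

Merge at B6: OUT[B6] = IN[B7] = {a, b, d, f}
Applying B6's transfer function to that OUT value gives IN[B6] (row B6 above).

Answer: {a, d, f}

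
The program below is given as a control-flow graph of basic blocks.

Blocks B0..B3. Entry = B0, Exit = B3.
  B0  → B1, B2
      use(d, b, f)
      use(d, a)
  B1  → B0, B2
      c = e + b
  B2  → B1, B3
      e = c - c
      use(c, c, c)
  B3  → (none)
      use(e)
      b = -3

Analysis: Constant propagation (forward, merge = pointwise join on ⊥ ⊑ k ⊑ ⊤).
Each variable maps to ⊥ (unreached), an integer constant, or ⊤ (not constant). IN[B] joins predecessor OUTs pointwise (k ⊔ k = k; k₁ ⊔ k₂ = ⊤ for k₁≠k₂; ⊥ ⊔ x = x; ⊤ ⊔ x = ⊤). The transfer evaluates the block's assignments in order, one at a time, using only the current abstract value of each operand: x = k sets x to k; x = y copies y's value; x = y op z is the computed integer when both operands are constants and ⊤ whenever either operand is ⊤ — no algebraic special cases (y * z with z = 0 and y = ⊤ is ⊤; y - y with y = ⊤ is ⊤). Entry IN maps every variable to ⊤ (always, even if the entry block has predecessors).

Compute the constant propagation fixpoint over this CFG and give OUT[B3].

Answer: {a: ⊤, b: -3, c: ⊤, d: ⊤, e: ⊤, f: ⊤}

Derivation:
Per-block solution:
  B0:  IN=(all ⊤)  OUT=(all ⊤)
  B1:  IN=(all ⊤)  OUT=(all ⊤)
  B2:  IN=(all ⊤)  OUT=(all ⊤)
  B3:  IN=(all ⊤)  OUT={b:-3; rest ⊤}

Merge at B3: IN[B3] = OUT[B2] = {a: ⊤, b: ⊤, c: ⊤, d: ⊤, e: ⊤, f: ⊤}
Applying B3's transfer function to that IN value gives OUT[B3] (row B3 above).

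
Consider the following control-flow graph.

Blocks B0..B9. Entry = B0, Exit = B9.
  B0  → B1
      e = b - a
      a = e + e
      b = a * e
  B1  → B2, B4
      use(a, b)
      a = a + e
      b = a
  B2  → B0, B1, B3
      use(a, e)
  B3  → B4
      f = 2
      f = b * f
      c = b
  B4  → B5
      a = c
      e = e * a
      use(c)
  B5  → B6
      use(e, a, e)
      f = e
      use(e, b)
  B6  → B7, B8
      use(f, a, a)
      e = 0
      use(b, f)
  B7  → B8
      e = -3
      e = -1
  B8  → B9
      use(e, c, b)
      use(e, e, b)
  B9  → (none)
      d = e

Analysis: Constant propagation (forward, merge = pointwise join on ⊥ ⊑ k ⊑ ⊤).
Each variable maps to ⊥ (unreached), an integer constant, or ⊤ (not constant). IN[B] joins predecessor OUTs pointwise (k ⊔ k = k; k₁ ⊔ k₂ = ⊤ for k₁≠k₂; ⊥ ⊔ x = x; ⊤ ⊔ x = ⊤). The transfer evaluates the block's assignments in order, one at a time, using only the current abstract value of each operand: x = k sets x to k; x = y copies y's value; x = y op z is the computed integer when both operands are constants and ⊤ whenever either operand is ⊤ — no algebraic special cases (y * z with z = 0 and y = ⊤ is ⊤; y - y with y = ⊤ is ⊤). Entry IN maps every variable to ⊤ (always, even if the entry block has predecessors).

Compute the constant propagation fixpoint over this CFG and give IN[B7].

Converged values:
  B0: | IN=(all ⊤) | OUT=(all ⊤)
  B1: | IN=(all ⊤) | OUT=(all ⊤)
  B2: | IN=(all ⊤) | OUT=(all ⊤)
  B3: | IN=(all ⊤) | OUT=(all ⊤)
  B4: | IN=(all ⊤) | OUT=(all ⊤)
  B5: | IN=(all ⊤) | OUT=(all ⊤)
  B6: | IN=(all ⊤) | OUT={e:0; rest ⊤}
  B7: | IN={e:0; rest ⊤} | OUT={e:-1; rest ⊤}
  B8: | IN=(all ⊤) | OUT=(all ⊤)
  B9: | IN=(all ⊤) | OUT=(all ⊤)

Merge at B7: IN[B7] = OUT[B6] = {a: ⊤, b: ⊤, c: ⊤, d: ⊤, e: 0, f: ⊤}

Answer: {a: ⊤, b: ⊤, c: ⊤, d: ⊤, e: 0, f: ⊤}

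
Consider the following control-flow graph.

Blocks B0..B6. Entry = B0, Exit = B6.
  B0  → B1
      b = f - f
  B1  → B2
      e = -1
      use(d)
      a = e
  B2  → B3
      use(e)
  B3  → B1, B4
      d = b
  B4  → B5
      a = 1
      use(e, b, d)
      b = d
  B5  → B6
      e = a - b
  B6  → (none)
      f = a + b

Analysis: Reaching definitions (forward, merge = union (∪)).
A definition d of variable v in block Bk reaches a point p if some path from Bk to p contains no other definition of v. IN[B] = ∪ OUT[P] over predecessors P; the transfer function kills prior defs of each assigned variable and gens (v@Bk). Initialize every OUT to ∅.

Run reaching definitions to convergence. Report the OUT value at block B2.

Fixpoint table:
  B0: | IN={} | OUT={b@B0}
  B1: | IN={a@B1, b@B0, d@B3, e@B1} | OUT={a@B1, b@B0, d@B3, e@B1}
  B2: | IN={a@B1, b@B0, d@B3, e@B1} | OUT={a@B1, b@B0, d@B3, e@B1}
  B3: | IN={a@B1, b@B0, d@B3, e@B1} | OUT={a@B1, b@B0, d@B3, e@B1}
  B4: | IN={a@B1, b@B0, d@B3, e@B1} | OUT={a@B4, b@B4, d@B3, e@B1}
  B5: | IN={a@B4, b@B4, d@B3, e@B1} | OUT={a@B4, b@B4, d@B3, e@B5}
  B6: | IN={a@B4, b@B4, d@B3, e@B5} | OUT={a@B4, b@B4, d@B3, e@B5, f@B6}

Merge at B2: IN[B2] = OUT[B1] = {a@B1, b@B0, d@B3, e@B1}
Applying B2's transfer function to that IN value gives OUT[B2] (row B2 above).

Answer: {a@B1, b@B0, d@B3, e@B1}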